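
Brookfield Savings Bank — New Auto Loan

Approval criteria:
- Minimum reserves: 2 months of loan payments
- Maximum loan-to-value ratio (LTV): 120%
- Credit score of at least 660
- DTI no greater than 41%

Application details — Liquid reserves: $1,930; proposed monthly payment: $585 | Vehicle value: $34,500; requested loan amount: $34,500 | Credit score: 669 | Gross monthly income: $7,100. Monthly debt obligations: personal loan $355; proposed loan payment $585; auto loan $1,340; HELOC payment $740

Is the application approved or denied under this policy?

Denied

Reserves = 1,930/585 = 3.3 months ≥ 2
Loan-to-value = 34,500/34,500 = 100% — pass (120% max)
Credit score 669 ≥ 660 (meets)
Total monthly debts = (355 + 585 + 1,340 + 740) = 3,020. DTI = 3,020/7,100 = 42.5% > 41%
Fails on DTI.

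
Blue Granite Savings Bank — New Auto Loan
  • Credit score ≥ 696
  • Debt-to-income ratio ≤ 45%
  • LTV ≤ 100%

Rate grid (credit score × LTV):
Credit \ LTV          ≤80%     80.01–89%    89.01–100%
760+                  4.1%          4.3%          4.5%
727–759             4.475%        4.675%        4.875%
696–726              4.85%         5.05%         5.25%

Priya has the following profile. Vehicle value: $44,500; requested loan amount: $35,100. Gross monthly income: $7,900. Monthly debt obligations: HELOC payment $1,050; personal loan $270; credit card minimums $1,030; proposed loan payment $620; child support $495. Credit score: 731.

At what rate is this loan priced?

Credit score 731 ≥ 696; Total monthly debts = (1,050 + 270 + 1,030 + 620 + 495) = 3,465. DTI = 3,465/7,900 = 43.9% ≤ 45%
LTV = 35,100/44,500 = 78.9% ≤ 100%
Score 731 is in the 727–759 band; LTV 78.9% is in the ≤80% band → 4.475%.

4.475%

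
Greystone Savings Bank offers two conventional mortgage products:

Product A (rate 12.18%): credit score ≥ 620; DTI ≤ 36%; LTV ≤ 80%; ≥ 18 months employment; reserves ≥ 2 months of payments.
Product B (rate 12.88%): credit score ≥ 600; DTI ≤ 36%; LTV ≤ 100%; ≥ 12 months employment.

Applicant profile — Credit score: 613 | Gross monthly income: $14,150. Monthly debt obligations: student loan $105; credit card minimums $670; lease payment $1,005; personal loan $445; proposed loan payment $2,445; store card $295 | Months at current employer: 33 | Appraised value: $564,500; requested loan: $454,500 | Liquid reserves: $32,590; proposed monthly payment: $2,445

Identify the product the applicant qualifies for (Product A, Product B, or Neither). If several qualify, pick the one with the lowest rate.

Product B

Total debts = (105 + 670 + 1,005 + 445 + 2,445 + 295) = 4,965; DTI = 4,965/14,150 = 35.1%.
LTV = 454,500/564,500 = 80.5%.
Reserves = 32,590/2,445 = 13.3 months.
Product A: score 613 < 620; DTI 35.1% ≤ 36%; LTV 80.5% > 80%; employment 33 ≥ 18 mo; reserves 13.3 ≥ 2 mo → does not qualify.
Product B: score 613 ≥ 600; DTI 35.1% ≤ 36%; LTV 80.5% ≤ 100%; employment 33 ≥ 12 mo → qualifies.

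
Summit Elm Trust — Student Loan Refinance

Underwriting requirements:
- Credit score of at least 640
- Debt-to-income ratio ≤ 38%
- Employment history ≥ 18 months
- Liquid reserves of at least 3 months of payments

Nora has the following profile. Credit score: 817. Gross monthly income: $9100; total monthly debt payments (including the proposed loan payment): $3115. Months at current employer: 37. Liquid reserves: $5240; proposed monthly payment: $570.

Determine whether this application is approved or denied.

Credit score 817 ≥ 640 (meets)
DTI = 3,115/9,100 = 34.2% ≤ 38%
Employment 37 ≥ 18 months
Reserves: 5,240 ÷ 570 = 9.2 months (meets 3-month minimum)
All criteria satisfied.

Approved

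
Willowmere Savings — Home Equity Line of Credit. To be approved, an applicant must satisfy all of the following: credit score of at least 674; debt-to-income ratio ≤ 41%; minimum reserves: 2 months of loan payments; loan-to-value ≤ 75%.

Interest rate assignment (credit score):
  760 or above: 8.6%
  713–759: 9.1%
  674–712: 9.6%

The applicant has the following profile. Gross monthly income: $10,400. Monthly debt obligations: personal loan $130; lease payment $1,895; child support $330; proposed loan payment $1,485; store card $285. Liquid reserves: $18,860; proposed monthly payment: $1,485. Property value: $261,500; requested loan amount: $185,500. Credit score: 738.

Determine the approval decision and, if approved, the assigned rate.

Approved at 9.1%

Credit score 738 ≥ 674 (meets minimum)
LTV = 185,500/261,500 = 70.9% ≤ 75%
Reserves = 18,860/1,485 = 12.7 months ≥ 2
Total monthly debts = (130 + 1,895 + 330 + 1,485 + 285) = 4,125. DTI: 4,125 ÷ 10,400 = 39.7%, within the 41% cap
All requirements met. Score 738 falls in the 713–759 tier → 9.1%.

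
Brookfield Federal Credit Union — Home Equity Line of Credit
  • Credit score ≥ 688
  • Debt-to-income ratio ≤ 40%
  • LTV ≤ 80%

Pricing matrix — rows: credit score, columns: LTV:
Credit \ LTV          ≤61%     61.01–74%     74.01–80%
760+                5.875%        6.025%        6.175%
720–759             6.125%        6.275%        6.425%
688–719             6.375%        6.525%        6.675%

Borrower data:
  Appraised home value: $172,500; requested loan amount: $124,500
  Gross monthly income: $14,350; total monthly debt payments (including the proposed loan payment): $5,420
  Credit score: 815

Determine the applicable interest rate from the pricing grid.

6.025%

Credit score 815 ≥ 688; DTI = 5,420/14,350 = 37.8% ≤ 40%
LTV: 124,500 ÷ 172,500 = 72.2%, within 80% cap
Credit 815 → row 760+; LTV 72.2% → column 61.01–74%. Grid cell → 6.025%.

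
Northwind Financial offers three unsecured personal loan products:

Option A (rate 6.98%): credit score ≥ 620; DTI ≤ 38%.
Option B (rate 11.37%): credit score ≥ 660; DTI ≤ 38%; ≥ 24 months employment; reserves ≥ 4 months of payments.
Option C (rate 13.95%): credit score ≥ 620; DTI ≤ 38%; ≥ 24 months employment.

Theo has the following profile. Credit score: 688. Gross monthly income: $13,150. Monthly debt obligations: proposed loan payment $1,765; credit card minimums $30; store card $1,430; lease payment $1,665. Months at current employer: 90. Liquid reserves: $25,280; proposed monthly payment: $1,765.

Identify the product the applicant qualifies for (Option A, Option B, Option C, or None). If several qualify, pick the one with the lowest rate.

Total debts = (1,765 + 30 + 1,430 + 1,665) = 4,890; DTI = 4,890/13,150 = 37.2%.
Reserves = 25,280/1,765 = 14.3 months.
Option A: score 688 ≥ 620; DTI 37.2% ≤ 38% → qualifies.
Option B: score 688 ≥ 660; DTI 37.2% ≤ 38%; employment 90 ≥ 24 mo; reserves 14.3 ≥ 4 mo → qualifies.
Option C: score 688 ≥ 620; DTI 37.2% ≤ 38%; employment 90 ≥ 24 mo → qualifies.
Qualifying: Option A, Option B, Option C. Lowest rate is 6.98% → Option A.

Option A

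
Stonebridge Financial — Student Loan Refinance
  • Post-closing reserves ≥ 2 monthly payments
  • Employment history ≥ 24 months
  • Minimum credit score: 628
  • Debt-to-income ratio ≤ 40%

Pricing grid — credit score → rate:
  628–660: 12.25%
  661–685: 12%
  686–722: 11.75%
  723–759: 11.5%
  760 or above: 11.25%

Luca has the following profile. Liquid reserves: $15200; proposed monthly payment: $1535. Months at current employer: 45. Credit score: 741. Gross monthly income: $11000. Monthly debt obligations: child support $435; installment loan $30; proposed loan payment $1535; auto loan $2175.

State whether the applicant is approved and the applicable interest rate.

Approved at 11.5%

Credit score 741 ≥ 628 (meets minimum)
Total monthly debts = (435 + 30 + 1,535 + 2,175) = 4,175. DTI: 4,175 ÷ 11,000 = 38%, within the 40% cap
Reserves: 15,200 ÷ 1,535 = 9.9 months (meets 2-month minimum)
Employment 45 ≥ 24 months
All requirements met. Score 741 falls in the 723–759 tier → 11.5%.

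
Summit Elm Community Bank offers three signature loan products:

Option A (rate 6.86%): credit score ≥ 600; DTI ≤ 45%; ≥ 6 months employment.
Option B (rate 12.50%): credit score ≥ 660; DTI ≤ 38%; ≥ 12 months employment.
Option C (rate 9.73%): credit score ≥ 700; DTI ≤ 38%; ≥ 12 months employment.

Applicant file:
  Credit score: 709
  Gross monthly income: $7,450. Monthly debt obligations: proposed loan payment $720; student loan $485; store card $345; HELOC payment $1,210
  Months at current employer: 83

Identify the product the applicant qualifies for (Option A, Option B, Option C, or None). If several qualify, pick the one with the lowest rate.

Total debts = (720 + 485 + 345 + 1,210) = 2,760; DTI = 2,760/7,450 = 37%.
Option A: score 709 ≥ 600; DTI 37% ≤ 45%; employment 83 ≥ 6 mo → qualifies.
Option B: score 709 ≥ 660; DTI 37% ≤ 38%; employment 83 ≥ 12 mo → qualifies.
Option C: score 709 ≥ 700; DTI 37% ≤ 38%; employment 83 ≥ 12 mo → qualifies.
Qualifying: Option A, Option B, Option C. Lowest rate is 6.86% → Option A.

Option A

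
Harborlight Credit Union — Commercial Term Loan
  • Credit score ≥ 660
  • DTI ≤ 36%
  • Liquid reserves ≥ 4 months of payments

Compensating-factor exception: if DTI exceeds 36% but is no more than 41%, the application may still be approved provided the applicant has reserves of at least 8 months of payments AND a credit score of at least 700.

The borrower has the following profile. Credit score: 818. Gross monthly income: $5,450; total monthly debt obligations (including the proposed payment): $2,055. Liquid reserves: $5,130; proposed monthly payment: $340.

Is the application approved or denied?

Approved

Credit score 818 ≥ 660 (meets base)
DTI: 2,055 ÷ 5,450 = 37.7%, over the 36% base limit.
Reserves = 5,130/340 = 15.1 months ≥ 4
37.7% falls in the override range (36%–41%), so the compensating-factor test applies.
Reserves 15.1 ≥ 8 months; credit score 818 ≥ 700.
Both override conditions satisfied; DTI exception granted.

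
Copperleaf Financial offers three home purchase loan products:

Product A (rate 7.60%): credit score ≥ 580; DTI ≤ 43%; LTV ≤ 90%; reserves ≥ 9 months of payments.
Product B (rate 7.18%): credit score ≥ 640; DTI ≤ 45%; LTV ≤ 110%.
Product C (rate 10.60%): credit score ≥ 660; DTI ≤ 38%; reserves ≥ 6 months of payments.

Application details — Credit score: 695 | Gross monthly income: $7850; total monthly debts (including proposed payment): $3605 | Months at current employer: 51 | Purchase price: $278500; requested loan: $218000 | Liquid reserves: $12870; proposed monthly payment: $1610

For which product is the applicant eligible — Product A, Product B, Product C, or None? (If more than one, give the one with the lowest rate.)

DTI = 3,605/7,850 = 45.9%.
LTV = 218,000/278,500 = 78.3%.
Reserves = 12,870/1,610 = 8.0 months.
Product A: score 695 ≥ 580; DTI 45.9% > 43%; LTV 78.3% ≤ 90%; reserves 8.0 < 9 mo → does not qualify.
Product B: score 695 ≥ 640; DTI 45.9% > 45%; LTV 78.3% ≤ 110% → does not qualify.
Product C: score 695 ≥ 660; DTI 45.9% > 38%; reserves 8.0 ≥ 6 mo → does not qualify.

None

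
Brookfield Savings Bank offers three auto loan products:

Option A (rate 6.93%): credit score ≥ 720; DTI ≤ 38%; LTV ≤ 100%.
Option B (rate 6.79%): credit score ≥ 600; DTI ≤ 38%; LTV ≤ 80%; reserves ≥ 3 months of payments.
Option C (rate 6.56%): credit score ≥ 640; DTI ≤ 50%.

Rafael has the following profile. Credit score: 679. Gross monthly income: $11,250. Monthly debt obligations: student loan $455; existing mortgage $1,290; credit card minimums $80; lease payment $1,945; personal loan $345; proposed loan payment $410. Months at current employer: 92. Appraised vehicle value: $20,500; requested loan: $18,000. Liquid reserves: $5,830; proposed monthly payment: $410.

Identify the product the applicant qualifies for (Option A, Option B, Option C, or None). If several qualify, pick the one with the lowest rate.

Option C

Total debts = (455 + 1,290 + 80 + 1,945 + 345 + 410) = 4,525; DTI = 4,525/11,250 = 40.2%.
LTV = 18,000/20,500 = 87.8%.
Reserves = 5,830/410 = 14.2 months.
Option A: score 679 < 720; DTI 40.2% > 38%; LTV 87.8% ≤ 100% → does not qualify.
Option B: score 679 ≥ 600; DTI 40.2% > 38%; LTV 87.8% > 80%; reserves 14.2 ≥ 3 mo → does not qualify.
Option C: score 679 ≥ 640; DTI 40.2% ≤ 50% → qualifies.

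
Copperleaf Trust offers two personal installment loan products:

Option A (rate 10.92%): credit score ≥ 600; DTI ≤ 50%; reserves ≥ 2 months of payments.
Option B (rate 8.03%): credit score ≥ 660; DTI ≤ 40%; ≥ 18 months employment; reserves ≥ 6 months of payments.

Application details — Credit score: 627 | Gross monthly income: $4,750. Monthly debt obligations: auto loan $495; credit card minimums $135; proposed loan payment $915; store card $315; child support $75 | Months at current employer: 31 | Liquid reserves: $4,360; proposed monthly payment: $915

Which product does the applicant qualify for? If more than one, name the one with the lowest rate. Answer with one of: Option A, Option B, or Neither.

Total debts = (495 + 135 + 915 + 315 + 75) = 1,935; DTI = 1,935/4,750 = 40.7%.
Reserves = 4,360/915 = 4.8 months.
Option A: score 627 ≥ 600; DTI 40.7% ≤ 50%; reserves 4.8 ≥ 2 mo → qualifies.
Option B: score 627 < 660; DTI 40.7% > 40%; employment 31 ≥ 18 mo; reserves 4.8 < 6 mo → does not qualify.

Option A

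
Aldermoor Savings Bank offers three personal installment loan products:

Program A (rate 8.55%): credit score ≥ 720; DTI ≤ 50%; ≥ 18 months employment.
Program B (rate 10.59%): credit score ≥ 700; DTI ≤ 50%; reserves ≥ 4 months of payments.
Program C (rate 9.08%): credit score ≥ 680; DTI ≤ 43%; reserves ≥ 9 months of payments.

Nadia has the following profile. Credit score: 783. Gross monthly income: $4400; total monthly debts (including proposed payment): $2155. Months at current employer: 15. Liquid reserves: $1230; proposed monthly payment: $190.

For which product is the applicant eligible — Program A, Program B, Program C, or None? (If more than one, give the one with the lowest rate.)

DTI = 2,155/4,400 = 49%.
Reserves = 1,230/190 = 6.5 months.
Program A: score 783 ≥ 720; DTI 49% ≤ 50%; employment 15 < 18 mo → does not qualify.
Program B: score 783 ≥ 700; DTI 49% ≤ 50%; reserves 6.5 ≥ 4 mo → qualifies.
Program C: score 783 ≥ 680; DTI 49% > 43%; reserves 6.5 < 9 mo → does not qualify.

Program B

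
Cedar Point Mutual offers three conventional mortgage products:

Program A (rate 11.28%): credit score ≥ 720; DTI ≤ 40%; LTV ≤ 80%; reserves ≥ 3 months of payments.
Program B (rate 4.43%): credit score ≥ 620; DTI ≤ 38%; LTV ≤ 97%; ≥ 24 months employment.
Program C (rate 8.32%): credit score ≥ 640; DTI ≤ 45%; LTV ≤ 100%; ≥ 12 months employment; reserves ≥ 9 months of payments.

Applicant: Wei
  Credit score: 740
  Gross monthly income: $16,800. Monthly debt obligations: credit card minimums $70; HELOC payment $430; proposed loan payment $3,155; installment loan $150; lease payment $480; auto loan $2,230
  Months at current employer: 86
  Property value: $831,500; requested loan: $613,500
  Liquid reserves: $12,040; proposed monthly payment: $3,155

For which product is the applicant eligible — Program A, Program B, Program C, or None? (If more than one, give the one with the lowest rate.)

Program A

Total debts = (70 + 430 + 3,155 + 150 + 480 + 2,230) = 6,515; DTI = 6,515/16,800 = 38.8%.
LTV = 613,500/831,500 = 73.8%.
Reserves = 12,040/3,155 = 3.8 months.
Program A: score 740 ≥ 720; DTI 38.8% ≤ 40%; LTV 73.8% ≤ 80%; reserves 3.8 ≥ 3 mo → qualifies.
Program B: score 740 ≥ 620; DTI 38.8% > 38%; LTV 73.8% ≤ 97%; employment 86 ≥ 24 mo → does not qualify.
Program C: score 740 ≥ 640; DTI 38.8% ≤ 45%; LTV 73.8% ≤ 100%; employment 86 ≥ 12 mo; reserves 3.8 < 9 mo → does not qualify.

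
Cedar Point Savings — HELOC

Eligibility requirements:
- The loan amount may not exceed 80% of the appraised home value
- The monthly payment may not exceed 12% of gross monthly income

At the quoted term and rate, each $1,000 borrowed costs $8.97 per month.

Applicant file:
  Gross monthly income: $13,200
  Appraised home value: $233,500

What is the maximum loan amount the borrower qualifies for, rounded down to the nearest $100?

$176,500

Payment cap: 12% × $13,200 = $1,584/month.
At $8.97 per $1,000, that supports 1,584/8.97 × 1,000 ≈ $176,588 → $176,500.
LTV cap: 80% × $233,500 = $186,800 → $186,800.
Binding constraint: payment-to-income.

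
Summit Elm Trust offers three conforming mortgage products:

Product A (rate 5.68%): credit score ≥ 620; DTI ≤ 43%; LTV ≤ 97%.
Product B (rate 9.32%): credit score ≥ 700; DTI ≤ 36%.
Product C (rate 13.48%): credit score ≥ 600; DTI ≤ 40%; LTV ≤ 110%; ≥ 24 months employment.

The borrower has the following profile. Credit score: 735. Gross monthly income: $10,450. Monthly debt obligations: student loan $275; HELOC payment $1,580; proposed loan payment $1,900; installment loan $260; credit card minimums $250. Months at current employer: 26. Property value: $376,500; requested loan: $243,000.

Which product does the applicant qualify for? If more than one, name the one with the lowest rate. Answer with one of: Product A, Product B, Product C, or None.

Total debts = (275 + 1,580 + 1,900 + 260 + 250) = 4,265; DTI = 4,265/10,450 = 40.8%.
LTV = 243,000/376,500 = 64.5%.
Product A: score 735 ≥ 620; DTI 40.8% ≤ 43%; LTV 64.5% ≤ 97% → qualifies.
Product B: score 735 ≥ 700; DTI 40.8% > 36% → does not qualify.
Product C: score 735 ≥ 600; DTI 40.8% > 40%; LTV 64.5% ≤ 110%; employment 26 ≥ 24 mo → does not qualify.

Product A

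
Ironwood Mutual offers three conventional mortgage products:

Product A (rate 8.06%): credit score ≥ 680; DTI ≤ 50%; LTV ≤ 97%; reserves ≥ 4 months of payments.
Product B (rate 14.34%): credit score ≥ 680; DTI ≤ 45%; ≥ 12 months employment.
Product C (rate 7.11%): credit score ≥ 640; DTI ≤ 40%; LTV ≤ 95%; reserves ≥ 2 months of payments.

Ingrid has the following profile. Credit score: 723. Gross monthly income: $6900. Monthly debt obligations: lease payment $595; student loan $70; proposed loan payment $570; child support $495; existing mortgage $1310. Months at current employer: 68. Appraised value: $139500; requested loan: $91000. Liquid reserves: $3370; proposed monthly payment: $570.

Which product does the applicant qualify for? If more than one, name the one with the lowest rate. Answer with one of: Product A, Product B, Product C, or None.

Product A

Total debts = (595 + 70 + 570 + 495 + 1,310) = 3,040; DTI = 3,040/6,900 = 44.1%.
LTV = 91,000/139,500 = 65.2%.
Reserves = 3,370/570 = 5.9 months.
Product A: score 723 ≥ 680; DTI 44.1% ≤ 50%; LTV 65.2% ≤ 97%; reserves 5.9 ≥ 4 mo → qualifies.
Product B: score 723 ≥ 680; DTI 44.1% ≤ 45%; employment 68 ≥ 12 mo → qualifies.
Product C: score 723 ≥ 640; DTI 44.1% > 40%; LTV 65.2% ≤ 95%; reserves 5.9 ≥ 2 mo → does not qualify.
Qualifying: Product A, Product B. Lowest rate is 8.06% → Product A.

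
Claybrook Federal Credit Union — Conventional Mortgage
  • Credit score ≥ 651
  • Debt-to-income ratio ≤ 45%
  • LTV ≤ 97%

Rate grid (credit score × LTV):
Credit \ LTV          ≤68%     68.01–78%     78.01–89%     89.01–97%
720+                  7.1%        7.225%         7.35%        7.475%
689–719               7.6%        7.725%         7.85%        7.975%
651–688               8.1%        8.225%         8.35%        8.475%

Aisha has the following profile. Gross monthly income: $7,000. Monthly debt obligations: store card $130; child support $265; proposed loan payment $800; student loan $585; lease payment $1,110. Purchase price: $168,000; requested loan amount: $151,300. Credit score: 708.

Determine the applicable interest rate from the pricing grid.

Credit score 708 ≥ 651; Total monthly debts = (130 + 265 + 800 + 585 + 1,110) = 2,890. DTI: 2,890 ÷ 7,000 = 41.3%, within the 45% cap
Loan-to-value = 151,300/168,000 = 90.1% — pass (97% max)
Row: 708 falls in 689–719. Column: 90.1% falls in 89.01–97%. Rate = 7.975%.

7.975%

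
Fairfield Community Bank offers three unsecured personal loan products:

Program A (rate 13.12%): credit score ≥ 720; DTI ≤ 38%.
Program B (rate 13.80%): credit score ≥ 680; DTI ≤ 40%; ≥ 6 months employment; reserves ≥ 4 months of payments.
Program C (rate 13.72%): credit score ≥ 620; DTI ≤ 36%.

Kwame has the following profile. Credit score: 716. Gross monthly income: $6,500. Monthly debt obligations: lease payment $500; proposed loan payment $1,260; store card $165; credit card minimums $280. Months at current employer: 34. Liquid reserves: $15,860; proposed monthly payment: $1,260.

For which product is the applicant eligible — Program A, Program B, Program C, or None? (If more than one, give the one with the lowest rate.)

Total debts = (500 + 1,260 + 165 + 280) = 2,205; DTI = 2,205/6,500 = 33.9%.
Reserves = 15,860/1,260 = 12.6 months.
Program A: score 716 < 720; DTI 33.9% ≤ 38% → does not qualify.
Program B: score 716 ≥ 680; DTI 33.9% ≤ 40%; employment 34 ≥ 6 mo; reserves 12.6 ≥ 4 mo → qualifies.
Program C: score 716 ≥ 620; DTI 33.9% ≤ 36% → qualifies.
Qualifying: Program B, Program C. Lowest rate is 13.72% → Program C.

Program C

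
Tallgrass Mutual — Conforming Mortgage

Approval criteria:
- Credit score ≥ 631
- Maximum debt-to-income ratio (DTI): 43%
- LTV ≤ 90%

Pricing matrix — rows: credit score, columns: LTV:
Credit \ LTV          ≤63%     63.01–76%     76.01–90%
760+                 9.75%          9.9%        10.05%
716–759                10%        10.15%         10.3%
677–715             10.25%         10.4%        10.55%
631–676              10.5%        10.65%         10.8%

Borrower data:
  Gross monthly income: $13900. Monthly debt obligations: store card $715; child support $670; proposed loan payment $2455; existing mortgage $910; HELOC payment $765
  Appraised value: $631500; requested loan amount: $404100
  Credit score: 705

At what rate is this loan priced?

Credit score 705 ≥ 631; Total monthly debts = (715 + 670 + 2,455 + 910 + 765) = 5,515. DTI = 5,515/13,900 = 39.7% ≤ 43%
LTV: 404,100 ÷ 631,500 = 64%, within 90% cap
Score 705 is in the 677–715 band; LTV 64% is in the 63.01–76% band → 10.4%.

10.4%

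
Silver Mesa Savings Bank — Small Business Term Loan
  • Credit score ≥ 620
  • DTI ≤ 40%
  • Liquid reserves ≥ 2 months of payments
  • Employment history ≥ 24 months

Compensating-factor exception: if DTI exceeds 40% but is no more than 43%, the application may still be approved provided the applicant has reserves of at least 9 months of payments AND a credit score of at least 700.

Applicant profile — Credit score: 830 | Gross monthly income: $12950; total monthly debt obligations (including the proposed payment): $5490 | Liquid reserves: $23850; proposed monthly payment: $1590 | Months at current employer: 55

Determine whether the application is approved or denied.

Approved

Credit score 830 ≥ 620 (meets base)
DTI = 5,490/12,950 = 42.4% > 40% — standard DTI limit exceeded.
Liquid reserves cover 23,850/1,590 = 15.0 months — ≥ 2 required
Employment 55 ≥ 24 months
DTI 42.4% is within the 40%–43% exception band; checking compensating factors.
Override check — reserves: 15.0 mo (ok); score: 830 (ok).
Both override conditions satisfied; DTI exception granted.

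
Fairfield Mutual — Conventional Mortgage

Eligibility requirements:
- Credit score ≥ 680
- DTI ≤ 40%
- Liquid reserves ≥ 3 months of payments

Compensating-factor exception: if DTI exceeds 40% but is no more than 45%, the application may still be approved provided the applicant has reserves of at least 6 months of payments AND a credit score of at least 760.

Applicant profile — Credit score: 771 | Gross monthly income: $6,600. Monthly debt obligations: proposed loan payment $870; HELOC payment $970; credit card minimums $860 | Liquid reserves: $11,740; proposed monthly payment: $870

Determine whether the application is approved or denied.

Credit score 771 ≥ 680 (meets base)
Total debts = (870 + 970 + 860) = 2,700. DTI = 2,700/6,600 = 40.9% > 40% — standard DTI limit exceeded.
Reserves = 11,740/870 = 13.5 months ≥ 3
40.9% falls in the override range (40%–45%), so the compensating-factor test applies.
Reserves 13.5 ≥ 6 months; credit score 771 ≥ 760.
Both compensating conditions met → exception applies.

Approved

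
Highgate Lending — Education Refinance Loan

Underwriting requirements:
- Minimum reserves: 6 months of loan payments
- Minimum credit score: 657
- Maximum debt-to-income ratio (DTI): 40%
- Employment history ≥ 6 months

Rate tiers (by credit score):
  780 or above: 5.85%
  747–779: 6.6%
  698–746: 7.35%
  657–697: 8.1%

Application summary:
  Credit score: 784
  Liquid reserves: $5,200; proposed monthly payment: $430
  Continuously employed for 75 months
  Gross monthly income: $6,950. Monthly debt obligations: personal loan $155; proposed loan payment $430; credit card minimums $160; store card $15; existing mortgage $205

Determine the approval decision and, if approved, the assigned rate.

Credit score 784 ≥ 657 (meets minimum)
Reserves = 5,200/430 = 12.1 months ≥ 6
Employment 75 ≥ 6 months
Total monthly debts = (155 + 430 + 160 + 15 + 205) = 965. Debt-to-income = 965/6,950 = 13.9% — meets 40% limit
All requirements met. Score 784 falls in the 780 or above tier → 5.85%.

Approved at 5.85%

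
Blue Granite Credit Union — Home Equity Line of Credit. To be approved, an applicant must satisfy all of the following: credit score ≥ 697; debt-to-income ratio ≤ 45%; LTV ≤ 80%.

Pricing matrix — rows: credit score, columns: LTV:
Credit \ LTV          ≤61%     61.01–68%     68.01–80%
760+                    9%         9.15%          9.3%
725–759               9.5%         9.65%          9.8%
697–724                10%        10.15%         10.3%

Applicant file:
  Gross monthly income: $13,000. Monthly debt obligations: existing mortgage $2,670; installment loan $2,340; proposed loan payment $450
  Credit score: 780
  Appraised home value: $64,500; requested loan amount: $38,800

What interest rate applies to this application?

Credit score 780 ≥ 697; Total monthly debts = (2,670 + 2,340 + 450) = 5,460. Debt-to-income = 5,460/13,000 = 42% — meets 45% limit
LTV = 38,800/64,500 = 60.2% ≤ 80%
Credit 780 → row 760+; LTV 60.2% → column ≤61%. Grid cell → 9%.

9%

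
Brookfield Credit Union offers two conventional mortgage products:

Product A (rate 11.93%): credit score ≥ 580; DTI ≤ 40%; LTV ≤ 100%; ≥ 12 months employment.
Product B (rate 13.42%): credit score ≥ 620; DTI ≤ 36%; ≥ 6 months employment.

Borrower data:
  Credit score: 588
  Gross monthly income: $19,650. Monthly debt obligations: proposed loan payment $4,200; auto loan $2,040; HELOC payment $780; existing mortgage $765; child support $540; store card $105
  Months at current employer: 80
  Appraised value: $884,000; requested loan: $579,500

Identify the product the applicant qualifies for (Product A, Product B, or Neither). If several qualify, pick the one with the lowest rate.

Total debts = (4,200 + 2,040 + 780 + 765 + 540 + 105) = 8,430; DTI = 8,430/19,650 = 42.9%.
LTV = 579,500/884,000 = 65.6%.
Product A: score 588 ≥ 580; DTI 42.9% > 40%; LTV 65.6% ≤ 100%; employment 80 ≥ 12 mo → does not qualify.
Product B: score 588 < 620; DTI 42.9% > 36%; employment 80 ≥ 6 mo → does not qualify.

Neither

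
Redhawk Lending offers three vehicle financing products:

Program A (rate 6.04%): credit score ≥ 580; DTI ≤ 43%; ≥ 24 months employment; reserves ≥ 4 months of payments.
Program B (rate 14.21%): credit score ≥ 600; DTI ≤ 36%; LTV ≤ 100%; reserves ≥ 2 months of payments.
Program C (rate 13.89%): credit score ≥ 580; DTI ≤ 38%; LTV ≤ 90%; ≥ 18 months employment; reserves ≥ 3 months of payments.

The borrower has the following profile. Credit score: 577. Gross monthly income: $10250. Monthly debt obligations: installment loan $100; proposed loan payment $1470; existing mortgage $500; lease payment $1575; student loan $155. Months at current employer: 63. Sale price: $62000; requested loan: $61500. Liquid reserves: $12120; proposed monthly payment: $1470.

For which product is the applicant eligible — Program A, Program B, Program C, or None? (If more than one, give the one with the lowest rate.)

None

Total debts = (100 + 1,470 + 500 + 1,575 + 155) = 3,800; DTI = 3,800/10,250 = 37.1%.
LTV = 61,500/62,000 = 99.2%.
Reserves = 12,120/1,470 = 8.2 months.
Program A: score 577 < 580; DTI 37.1% ≤ 43%; employment 63 ≥ 24 mo; reserves 8.2 ≥ 4 mo → does not qualify.
Program B: score 577 < 600; DTI 37.1% > 36%; LTV 99.2% ≤ 100%; reserves 8.2 ≥ 2 mo → does not qualify.
Program C: score 577 < 580; DTI 37.1% ≤ 38%; LTV 99.2% > 90%; employment 63 ≥ 18 mo; reserves 8.2 ≥ 3 mo → does not qualify.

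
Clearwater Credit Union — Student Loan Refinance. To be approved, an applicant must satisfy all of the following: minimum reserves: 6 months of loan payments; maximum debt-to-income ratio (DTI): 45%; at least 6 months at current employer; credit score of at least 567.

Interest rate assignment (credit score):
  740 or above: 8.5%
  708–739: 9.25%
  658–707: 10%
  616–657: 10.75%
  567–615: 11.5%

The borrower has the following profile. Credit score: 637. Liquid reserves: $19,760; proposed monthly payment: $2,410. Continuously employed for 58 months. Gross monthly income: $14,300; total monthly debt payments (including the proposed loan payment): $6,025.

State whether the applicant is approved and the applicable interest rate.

Credit score 637 ≥ 567 (meets minimum)
Reserves = 19,760/2,410 = 8.2 months ≥ 6
Debt-to-income = 6,025/14,300 = 42.1% — meets 45% limit
Employment 58 ≥ 6 months
All requirements met. Score 637 falls in the 616–657 tier → 10.75%.

Approved at 10.75%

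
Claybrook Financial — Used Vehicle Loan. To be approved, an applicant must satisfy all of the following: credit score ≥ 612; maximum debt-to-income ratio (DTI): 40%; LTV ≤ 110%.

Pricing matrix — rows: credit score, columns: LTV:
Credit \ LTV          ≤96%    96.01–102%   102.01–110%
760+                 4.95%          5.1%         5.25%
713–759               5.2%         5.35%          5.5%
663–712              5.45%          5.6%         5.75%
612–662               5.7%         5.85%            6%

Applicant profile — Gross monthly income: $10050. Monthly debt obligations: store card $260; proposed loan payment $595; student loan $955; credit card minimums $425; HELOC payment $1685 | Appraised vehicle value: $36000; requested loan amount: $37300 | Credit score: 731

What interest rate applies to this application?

5.5%

Credit score 731 ≥ 612; Total monthly debts = (260 + 595 + 955 + 425 + 1,685) = 3,920. DTI: 3,920 ÷ 10,050 = 39%, within the 40% cap
Loan-to-value = 37,300/36,000 = 103.6% — pass (110% max)
Score 731 is in the 713–759 band; LTV 103.6% is in the 102.01–110% band → 5.5%.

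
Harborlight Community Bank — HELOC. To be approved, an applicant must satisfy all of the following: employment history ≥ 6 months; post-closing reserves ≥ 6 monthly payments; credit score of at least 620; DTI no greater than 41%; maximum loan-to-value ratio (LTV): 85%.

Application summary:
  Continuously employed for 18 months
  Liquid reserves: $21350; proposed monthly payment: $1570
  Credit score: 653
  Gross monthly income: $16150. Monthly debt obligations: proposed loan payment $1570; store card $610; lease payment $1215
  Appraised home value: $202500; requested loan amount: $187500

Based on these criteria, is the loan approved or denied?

Denied

Employment 18 ≥ 6 months
Reserves = 21,350/1,570 = 13.6 months ≥ 6
Credit score 653 ≥ 620 (meets)
Total monthly debts = (1,570 + 610 + 1,215) = 3,395. DTI: 3,395 ÷ 16,150 = 21%, within the 41% cap
LTV = 187,500/202,500 = 92.6% > 85%
Fails on LTV.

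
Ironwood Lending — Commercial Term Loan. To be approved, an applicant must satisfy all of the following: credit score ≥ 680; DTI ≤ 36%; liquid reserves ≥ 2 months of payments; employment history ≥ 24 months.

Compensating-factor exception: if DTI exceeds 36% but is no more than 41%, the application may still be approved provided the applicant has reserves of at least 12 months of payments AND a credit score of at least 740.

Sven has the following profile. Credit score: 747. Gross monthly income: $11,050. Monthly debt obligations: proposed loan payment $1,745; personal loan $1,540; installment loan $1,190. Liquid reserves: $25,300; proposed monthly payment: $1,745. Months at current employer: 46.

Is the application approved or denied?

Approved

Credit score 747 ≥ 680 (meets base)
Total debts = (1,745 + 1,540 + 1,190) = 4,475. DTI = 4,475/11,050 = 40.5% > 36% — standard DTI limit exceeded.
Reserves = 25,300/1,745 = 14.5 months ≥ 2
Employment 46 ≥ 24 months
40.5% falls in the override range (36%–41%), so the compensating-factor test applies.
Reserves 14.5 ≥ 12 months; credit score 747 ≥ 740.
Both override conditions satisfied; DTI exception granted.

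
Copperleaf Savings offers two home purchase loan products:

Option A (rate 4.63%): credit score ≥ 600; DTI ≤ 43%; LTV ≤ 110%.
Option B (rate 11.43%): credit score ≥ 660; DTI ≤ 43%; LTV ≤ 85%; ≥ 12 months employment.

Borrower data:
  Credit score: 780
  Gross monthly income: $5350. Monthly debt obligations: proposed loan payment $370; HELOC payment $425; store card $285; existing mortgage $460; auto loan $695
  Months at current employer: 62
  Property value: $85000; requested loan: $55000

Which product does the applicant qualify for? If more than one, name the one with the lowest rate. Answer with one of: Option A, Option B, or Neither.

Option A

Total debts = (370 + 425 + 285 + 460 + 695) = 2,235; DTI = 2,235/5,350 = 41.8%.
LTV = 55,000/85,000 = 64.7%.
Option A: score 780 ≥ 600; DTI 41.8% ≤ 43%; LTV 64.7% ≤ 110% → qualifies.
Option B: score 780 ≥ 660; DTI 41.8% ≤ 43%; LTV 64.7% ≤ 85%; employment 62 ≥ 12 mo → qualifies.
Qualifying: Option A, Option B. Lowest rate is 4.63% → Option A.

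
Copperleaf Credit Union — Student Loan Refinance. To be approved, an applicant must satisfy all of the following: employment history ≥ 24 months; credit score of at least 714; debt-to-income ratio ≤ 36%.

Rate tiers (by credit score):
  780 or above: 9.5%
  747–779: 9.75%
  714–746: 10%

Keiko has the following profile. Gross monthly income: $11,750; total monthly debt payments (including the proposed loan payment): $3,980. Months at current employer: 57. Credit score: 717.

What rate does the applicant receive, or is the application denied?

Credit score 717 ≥ 714 (meets minimum)
Employment 57 ≥ 24 months
Debt-to-income = 3,980/11,750 = 33.9% — meets 36% limit
All requirements met. Score 717 falls in the 714–746 tier → 10%.

Approved at 10%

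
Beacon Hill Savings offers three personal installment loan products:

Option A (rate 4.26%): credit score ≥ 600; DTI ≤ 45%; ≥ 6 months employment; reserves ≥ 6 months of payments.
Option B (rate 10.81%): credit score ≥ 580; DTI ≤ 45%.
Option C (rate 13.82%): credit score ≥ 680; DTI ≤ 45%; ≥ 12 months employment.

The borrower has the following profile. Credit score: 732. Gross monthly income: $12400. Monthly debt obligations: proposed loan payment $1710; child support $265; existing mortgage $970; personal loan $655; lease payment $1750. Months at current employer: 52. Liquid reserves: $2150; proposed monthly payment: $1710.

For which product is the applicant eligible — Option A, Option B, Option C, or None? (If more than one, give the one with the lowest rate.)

Option B

Total debts = (1,710 + 265 + 970 + 655 + 1,750) = 5,350; DTI = 5,350/12,400 = 43.1%.
Reserves = 2,150/1,710 = 1.3 months.
Option A: score 732 ≥ 600; DTI 43.1% ≤ 45%; employment 52 ≥ 6 mo; reserves 1.3 < 6 mo → does not qualify.
Option B: score 732 ≥ 580; DTI 43.1% ≤ 45% → qualifies.
Option C: score 732 ≥ 680; DTI 43.1% ≤ 45%; employment 52 ≥ 12 mo → qualifies.
Qualifying: Option B, Option C. Lowest rate is 10.81% → Option B.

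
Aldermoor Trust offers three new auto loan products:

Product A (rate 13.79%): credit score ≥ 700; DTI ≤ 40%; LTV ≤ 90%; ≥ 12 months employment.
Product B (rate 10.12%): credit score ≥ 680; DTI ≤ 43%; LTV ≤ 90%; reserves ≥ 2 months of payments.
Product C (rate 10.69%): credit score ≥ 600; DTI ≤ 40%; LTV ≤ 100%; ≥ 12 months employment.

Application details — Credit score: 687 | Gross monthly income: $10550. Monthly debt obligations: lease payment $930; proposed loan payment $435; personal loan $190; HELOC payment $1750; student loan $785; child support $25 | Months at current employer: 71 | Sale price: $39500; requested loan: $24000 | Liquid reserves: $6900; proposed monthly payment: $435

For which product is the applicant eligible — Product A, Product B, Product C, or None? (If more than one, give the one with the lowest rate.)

Total debts = (930 + 435 + 190 + 1,750 + 785 + 25) = 4,115; DTI = 4,115/10,550 = 39%.
LTV = 24,000/39,500 = 60.8%.
Reserves = 6,900/435 = 15.9 months.
Product A: score 687 < 700; DTI 39% ≤ 40%; LTV 60.8% ≤ 90%; employment 71 ≥ 12 mo → does not qualify.
Product B: score 687 ≥ 680; DTI 39% ≤ 43%; LTV 60.8% ≤ 90%; reserves 15.9 ≥ 2 mo → qualifies.
Product C: score 687 ≥ 600; DTI 39% ≤ 40%; LTV 60.8% ≤ 100%; employment 71 ≥ 12 mo → qualifies.
Qualifying: Product B, Product C. Lowest rate is 10.12% → Product B.

Product B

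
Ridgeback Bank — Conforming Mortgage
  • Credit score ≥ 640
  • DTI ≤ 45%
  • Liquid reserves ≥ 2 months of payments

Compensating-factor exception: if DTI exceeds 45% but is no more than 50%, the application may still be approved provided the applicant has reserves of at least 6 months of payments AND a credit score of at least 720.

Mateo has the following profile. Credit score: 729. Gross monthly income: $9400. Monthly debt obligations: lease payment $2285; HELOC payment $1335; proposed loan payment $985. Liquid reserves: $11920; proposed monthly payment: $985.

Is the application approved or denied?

Approved

Credit score 729 ≥ 640 (meets base)
Total debts = (2,285 + 1,335 + 985) = 4,605. DTI = 4,605/9,400 = 49% > 45% — standard DTI limit exceeded.
Reserves = 11,920/985 = 12.1 months ≥ 2
49% falls in the override range (45%–50%), so the compensating-factor test applies.
Override check — reserves: 12.1 mo (ok); score: 729 (ok).
Both override conditions satisfied; DTI exception granted.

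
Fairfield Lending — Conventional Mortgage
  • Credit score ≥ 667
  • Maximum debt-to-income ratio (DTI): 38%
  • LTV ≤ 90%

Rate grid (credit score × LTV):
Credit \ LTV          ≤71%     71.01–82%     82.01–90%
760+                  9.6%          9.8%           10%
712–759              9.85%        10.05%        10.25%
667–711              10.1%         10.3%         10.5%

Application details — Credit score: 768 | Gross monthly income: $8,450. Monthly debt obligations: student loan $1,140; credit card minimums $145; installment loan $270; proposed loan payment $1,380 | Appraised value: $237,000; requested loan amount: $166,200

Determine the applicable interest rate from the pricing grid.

Credit score 768 ≥ 667; Total monthly debts = (1,140 + 145 + 270 + 1,380) = 2,935. DTI = 2,935/8,450 = 34.7% ≤ 38%
Loan-to-value = 166,200/237,000 = 70.1% — pass (90% max)
Credit 768 → row 760+; LTV 70.1% → column ≤71%. Grid cell → 9.6%.

9.6%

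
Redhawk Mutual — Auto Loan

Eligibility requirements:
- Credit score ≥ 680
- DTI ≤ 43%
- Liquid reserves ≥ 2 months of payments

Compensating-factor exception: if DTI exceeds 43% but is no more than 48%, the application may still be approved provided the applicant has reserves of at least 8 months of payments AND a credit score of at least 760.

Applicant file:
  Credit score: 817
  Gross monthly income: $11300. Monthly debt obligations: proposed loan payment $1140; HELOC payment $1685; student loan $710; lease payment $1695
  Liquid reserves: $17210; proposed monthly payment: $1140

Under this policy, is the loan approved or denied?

Approved

Credit score 817 ≥ 680 (meets base)
Total debts = (1,140 + 1,685 + 710 + 1,695) = 5,230. DTI = 5,230/11,300 = 46.3% > 43% — standard DTI limit exceeded.
Liquid reserves cover 17,210/1,140 = 15.1 months — ≥ 2 required
46.3% falls in the override range (43%–48%), so the compensating-factor test applies.
Reserves 15.1 ≥ 8 months; credit score 817 ≥ 760.
Both override conditions satisfied; DTI exception granted.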